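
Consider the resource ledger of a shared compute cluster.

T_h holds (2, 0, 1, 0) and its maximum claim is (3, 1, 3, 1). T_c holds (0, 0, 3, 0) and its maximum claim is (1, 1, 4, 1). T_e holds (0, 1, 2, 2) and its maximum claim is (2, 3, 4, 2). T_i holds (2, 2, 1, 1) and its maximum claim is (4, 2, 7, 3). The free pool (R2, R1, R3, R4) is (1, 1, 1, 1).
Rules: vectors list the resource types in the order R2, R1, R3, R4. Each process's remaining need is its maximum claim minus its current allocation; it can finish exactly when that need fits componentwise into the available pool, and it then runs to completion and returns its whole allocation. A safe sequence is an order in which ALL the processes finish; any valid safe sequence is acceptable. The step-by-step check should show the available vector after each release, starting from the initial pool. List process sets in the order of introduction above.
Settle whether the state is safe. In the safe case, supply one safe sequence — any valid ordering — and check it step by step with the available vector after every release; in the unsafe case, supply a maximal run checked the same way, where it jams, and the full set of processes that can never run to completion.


UNSAFE — no complete ordering exists.
Key observation: after T_c, T_h the pool peaks at (3, 1, 5, 1), and each blocked process is short somewhere: T_e on R1; T_i on R3, R4.
A maximal execution: T_c, T_h — then nothing else fits. Check, step by step:
  pool = (1, 1, 1, 1)
  run T_c (needs (1, 1, 1, 1), free (1, 1, 1, 1)); after release of (0, 0, 3, 0) the pool is (1, 1, 4, 1)
  run T_h (needs (1, 1, 2, 1), free (1, 1, 4, 1)); after release of (2, 0, 1, 0) the pool is (3, 1, 5, 1)
  T_e cannot run: need (2, 2, 2, 0) vs free (3, 1, 5, 1) (insufficient R1)
  T_i cannot run: need (2, 0, 6, 2) vs free (3, 1, 5, 1) (insufficient R3 and R4)
Processes that can never finish: T_e and T_i.


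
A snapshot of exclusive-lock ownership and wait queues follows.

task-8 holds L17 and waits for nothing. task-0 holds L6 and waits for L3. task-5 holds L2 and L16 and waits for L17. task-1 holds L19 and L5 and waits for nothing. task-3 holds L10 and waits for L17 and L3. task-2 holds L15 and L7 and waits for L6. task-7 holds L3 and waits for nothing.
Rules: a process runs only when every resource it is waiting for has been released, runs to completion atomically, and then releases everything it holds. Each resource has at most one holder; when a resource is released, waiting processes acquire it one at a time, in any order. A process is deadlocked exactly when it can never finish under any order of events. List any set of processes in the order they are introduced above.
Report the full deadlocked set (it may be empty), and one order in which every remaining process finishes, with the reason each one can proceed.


Nothing here is deadlocked.
Key observation: no waiting chain loops back on itself — every chain ends at a process that waits on nothing, so everyone eventually runs.
A valid finishing order for the others: task-8, task-7, task-3, task-0, task-5, task-1, task-2.
Step-by-step check:
  run task-8 (it waits on nothing); releases L17
  run task-7 (it waits on nothing); releases L3
  run task-3 (all its waits — L17 and L3 — are resolved); releases L10
  run task-0 (all its waits — L3 — are resolved); releases L6
  run task-5 (all its waits — L17 — are resolved); releases L2 and L16
  run task-1 (it waits on nothing); releases L19 and L5
  run task-2 (all its waits — L6 — are resolved); releases L15 and L7


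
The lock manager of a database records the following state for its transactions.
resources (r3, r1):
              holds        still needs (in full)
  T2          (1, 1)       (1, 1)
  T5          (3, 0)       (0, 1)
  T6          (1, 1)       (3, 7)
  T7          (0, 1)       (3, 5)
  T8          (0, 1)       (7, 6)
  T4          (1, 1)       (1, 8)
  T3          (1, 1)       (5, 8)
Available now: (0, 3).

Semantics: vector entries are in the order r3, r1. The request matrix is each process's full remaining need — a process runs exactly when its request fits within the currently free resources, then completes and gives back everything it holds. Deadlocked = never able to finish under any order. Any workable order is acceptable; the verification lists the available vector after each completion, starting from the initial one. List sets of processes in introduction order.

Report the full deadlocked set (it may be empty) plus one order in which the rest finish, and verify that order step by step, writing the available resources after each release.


Deadlocked: T6, T7, T8, T4 and T3.
Key observation: the wall is r1: completing T5, T2 brings the pool only to (4, 4), and all the rest need more.
The rest can finish in the order T5, T2. Verifying each step:
  pool = (0, 3)
  T5 needs (0, 1) <= (0, 3) -> finishes; pool += (3, 0) = (3, 3)
  T2 needs (1, 1) <= (3, 3) -> finishes; pool += (1, 1) = (4, 4)
None of the blocked processes ever fits:
  T6 still needs (3, 7) but only (4, 4) is free — short on r1
  T7 still needs (3, 5) but only (4, 4) is free — short on r1
  T8 still needs (7, 6) but only (4, 4) is free — short on r3 and r1
  T4 still needs (1, 8) but only (4, 4) is free — short on r1
  T3 still needs (5, 8) but only (4, 4) is free — short on r3 and r1


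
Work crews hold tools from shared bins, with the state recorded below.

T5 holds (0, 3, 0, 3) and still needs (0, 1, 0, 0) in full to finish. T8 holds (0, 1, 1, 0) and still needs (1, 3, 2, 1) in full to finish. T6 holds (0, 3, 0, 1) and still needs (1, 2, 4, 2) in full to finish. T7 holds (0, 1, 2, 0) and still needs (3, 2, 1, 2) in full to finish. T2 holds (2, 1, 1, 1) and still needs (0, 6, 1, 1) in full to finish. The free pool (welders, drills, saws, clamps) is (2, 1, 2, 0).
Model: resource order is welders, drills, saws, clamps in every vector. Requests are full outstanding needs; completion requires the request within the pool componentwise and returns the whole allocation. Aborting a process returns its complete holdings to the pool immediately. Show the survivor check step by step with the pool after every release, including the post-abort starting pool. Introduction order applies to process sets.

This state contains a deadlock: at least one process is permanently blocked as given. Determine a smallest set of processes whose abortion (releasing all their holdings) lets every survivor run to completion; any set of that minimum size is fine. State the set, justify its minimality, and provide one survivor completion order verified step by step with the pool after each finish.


The answer: abort T6.
Key observation: T2 was stuck for good until T6 gave back (0, 3, 0, 1); in the order shown it finishes at step 3.
Why nothing smaller works: aborting no one leaves the state deadlocked as given.
One survivor order: T5, T8, T2, T7. Walking it through (post-abort pool first):
  pool = (2, 4, 2, 1)
  T5 needs (0, 1, 0, 0) <= (2, 4, 2, 1) -> finishes; pool += (0, 3, 0, 3) = (2, 7, 2, 4)
  T8 needs (1, 3, 2, 1) <= (2, 7, 2, 4) -> finishes; pool += (0, 1, 1, 0) = (2, 8, 3, 4)
  T2 needs (0, 6, 1, 1) <= (2, 8, 3, 4) -> finishes; pool += (2, 1, 1, 1) = (4, 9, 4, 5)
  T7 needs (3, 2, 1, 2) <= (4, 9, 4, 5) -> finishes; pool += (0, 1, 2, 0) = (4, 10, 6, 5)


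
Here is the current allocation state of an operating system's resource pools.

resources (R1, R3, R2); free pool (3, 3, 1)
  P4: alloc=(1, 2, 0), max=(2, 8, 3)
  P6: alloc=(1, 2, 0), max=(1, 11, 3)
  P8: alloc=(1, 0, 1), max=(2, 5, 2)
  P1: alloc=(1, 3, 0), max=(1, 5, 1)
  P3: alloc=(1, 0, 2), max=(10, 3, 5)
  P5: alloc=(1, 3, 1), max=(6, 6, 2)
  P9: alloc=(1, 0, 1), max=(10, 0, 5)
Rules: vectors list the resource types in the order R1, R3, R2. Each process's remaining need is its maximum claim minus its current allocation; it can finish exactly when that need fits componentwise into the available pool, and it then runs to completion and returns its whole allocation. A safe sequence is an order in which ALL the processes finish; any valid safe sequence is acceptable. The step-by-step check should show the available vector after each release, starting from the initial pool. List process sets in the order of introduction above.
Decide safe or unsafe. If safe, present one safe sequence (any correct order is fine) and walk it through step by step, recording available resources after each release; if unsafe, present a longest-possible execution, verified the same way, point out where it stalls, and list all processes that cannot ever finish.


The state is UNSAFE.
Key observation: after P1, P8, P5, P6, P4 complete, (8, 13, 3) is the best the pool ever gets, yet each leftover process wants more R1.
The run P1, P8, P5, P6, P4 cannot be extended any further. Step-by-step check:
  pool = (3, 3, 1)
  run P1 (needs (0, 2, 1), free (3, 3, 1)); after release of (1, 3, 0) the pool is (4, 6, 1)
  run P8 (needs (1, 5, 1), free (4, 6, 1)); after release of (1, 0, 1) the pool is (5, 6, 2)
  run P5 (needs (5, 3, 1), free (5, 6, 2)); after release of (1, 3, 1) the pool is (6, 9, 3)
  run P6 (needs (0, 9, 3), free (6, 9, 3)); after release of (1, 2, 0) the pool is (7, 11, 3)
  run P4 (needs (1, 6, 3), free (7, 11, 3)); after release of (1, 2, 0) the pool is (8, 13, 3)
  P3 cannot run: need (9, 3, 3) vs free (8, 13, 3) (insufficient R1)
  P9 cannot run: need (9, 0, 4) vs free (8, 13, 3) (insufficient R1 and R2)
Never able to finish: P3 and P9.


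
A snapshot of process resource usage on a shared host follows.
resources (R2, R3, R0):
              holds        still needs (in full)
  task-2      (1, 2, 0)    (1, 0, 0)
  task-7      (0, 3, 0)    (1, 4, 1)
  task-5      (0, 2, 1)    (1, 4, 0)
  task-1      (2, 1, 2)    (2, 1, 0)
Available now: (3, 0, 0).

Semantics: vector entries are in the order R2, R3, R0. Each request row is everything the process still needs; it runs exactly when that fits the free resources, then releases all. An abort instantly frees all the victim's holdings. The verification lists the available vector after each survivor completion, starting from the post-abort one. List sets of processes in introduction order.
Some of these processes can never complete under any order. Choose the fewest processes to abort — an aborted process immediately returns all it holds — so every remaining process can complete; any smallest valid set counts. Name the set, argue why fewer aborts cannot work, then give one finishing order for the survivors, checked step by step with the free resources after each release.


Minimum abort set: task-5.
Key observation: task-7 had no path to completion before; after the abort of task-5 ((0, 2, 1) returned), step 3 is where it fits.
Minimality: the empty abort set fails — the state is deadlocked as it stands.
One survivor order: task-2, task-1, task-7. Step-by-step check (post-abort pool first):
  pool = (3, 2, 1)
  task-2: need (1, 0, 0) fits (3, 2, 1); releases (1, 2, 0), pool now (4, 4, 1)
  task-1: need (2, 1, 0) fits (4, 4, 1); releases (2, 1, 2), pool now (6, 5, 3)
  task-7: need (1, 4, 1) fits (6, 5, 3); releases (0, 3, 0), pool now (6, 8, 3)


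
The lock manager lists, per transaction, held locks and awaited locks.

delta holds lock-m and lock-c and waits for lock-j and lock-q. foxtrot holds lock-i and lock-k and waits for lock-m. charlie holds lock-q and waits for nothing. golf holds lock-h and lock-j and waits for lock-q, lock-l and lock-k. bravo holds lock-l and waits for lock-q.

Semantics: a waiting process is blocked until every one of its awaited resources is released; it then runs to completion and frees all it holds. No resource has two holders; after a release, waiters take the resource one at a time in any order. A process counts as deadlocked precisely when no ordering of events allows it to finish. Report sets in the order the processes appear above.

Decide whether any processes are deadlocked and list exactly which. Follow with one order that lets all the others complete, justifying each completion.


Deadlocked: delta, foxtrot and golf.
Key observation: the loop delta -> golf -> foxtrot -> delta blocks itself forever; no other process is dragged down with it.
One completion order for the rest: charlie, bravo.
Verifying each step:
  run charlie (it waits on nothing); releases lock-q
  run bravo (all its waits — lock-q — are resolved); releases lock-l


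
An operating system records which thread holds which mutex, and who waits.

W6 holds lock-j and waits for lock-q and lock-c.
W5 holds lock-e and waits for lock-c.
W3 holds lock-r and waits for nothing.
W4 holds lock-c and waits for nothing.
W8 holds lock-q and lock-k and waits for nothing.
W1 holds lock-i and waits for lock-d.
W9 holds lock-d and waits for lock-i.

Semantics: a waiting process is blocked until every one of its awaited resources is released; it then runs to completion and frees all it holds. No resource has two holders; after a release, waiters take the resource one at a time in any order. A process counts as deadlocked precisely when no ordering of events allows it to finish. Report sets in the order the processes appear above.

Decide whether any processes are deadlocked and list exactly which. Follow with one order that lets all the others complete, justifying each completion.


Deadlocked set: W1 and W9.
Key observation: the cycle W1 -> W9 -> W1 can never break — each member waits on the next; no other process is dragged down with it.
One completion order for the rest: W3, W4, W5, W8, W6.
Step-by-step check:
  run W3 (it waits on nothing); releases lock-r
  run W4 (it waits on nothing); releases lock-c
  run W5 (all its waits — lock-c — are resolved); releases lock-e
  run W8 (it waits on nothing); releases lock-q and lock-k
  run W6 (all its waits — lock-q and lock-c — are resolved); releases lock-j


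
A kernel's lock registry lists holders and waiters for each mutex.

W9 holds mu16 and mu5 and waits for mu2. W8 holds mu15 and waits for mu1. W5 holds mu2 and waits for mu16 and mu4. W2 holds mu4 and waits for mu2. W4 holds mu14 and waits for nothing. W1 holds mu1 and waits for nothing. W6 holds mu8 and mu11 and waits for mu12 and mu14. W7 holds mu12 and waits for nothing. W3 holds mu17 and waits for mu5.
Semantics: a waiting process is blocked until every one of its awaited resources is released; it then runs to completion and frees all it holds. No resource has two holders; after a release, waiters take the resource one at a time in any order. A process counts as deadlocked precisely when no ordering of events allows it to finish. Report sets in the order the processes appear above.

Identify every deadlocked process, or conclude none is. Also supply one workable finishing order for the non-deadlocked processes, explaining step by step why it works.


Deadlocked: W9, W5, W2 and W3.
Key observation: the wait chain closes on itself along W9 -> W5 -> W9; W2 is caught in further circular waits and W3 waits into the deadlock from upstream.
One completion order for the rest: W4, W7, W6, W1, W8.
Step-by-step check:
  run W4 (it waits on nothing); releases mu14
  run W7 (it waits on nothing); releases mu12
  W6 waits on mu12 and mu14 — all released -> runs and releases mu8 and mu11
  run W1 (it waits on nothing); releases mu1
  W8 waits on mu1 — all released -> runs and releases mu15


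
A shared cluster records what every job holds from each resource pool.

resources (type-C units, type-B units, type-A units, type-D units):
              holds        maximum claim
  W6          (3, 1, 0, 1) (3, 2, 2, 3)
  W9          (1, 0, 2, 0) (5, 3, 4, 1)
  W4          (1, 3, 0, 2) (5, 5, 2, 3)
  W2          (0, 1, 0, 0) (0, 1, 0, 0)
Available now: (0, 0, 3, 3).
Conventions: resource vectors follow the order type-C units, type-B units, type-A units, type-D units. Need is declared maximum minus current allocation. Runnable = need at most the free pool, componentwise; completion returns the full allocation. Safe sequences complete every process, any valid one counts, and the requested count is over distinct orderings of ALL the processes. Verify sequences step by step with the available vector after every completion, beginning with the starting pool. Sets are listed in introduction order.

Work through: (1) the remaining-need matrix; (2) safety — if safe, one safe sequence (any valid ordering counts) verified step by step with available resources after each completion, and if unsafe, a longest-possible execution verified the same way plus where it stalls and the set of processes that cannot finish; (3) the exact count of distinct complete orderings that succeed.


(1) Outstanding need per process (order type-C units, type-B units, type-A units, type-D units):
  W6: (0, 1, 2, 2)
  W9: (4, 3, 2, 1)
  W4: (4, 2, 2, 1)
  W2: (0, 0, 0, 0)
(2) UNSAFE.
Key observation: once W2, W6 finish, the pool peaks at (3, 2, 3, 4) — and every remaining process still needs more type-C units than that.
The run W2, W6 cannot be extended any further. Verifying each step:
  pool = (0, 0, 3, 3)
  run W2 (needs (0, 0, 0, 0), free (0, 0, 3, 3)); after release of (0, 1, 0, 0) the pool is (0, 1, 3, 3)
  run W6 (needs (0, 1, 2, 2), free (0, 1, 3, 3)); after release of (3, 1, 0, 1) the pool is (3, 2, 3, 4)
  W9 still needs (4, 3, 2, 1) but only (3, 2, 3, 4) is free — short on type-C units and type-B units
  W4 still needs (4, 2, 2, 1) but only (3, 2, 3, 4) is free — short on type-C units
Permanently blocked: W9 and W4.
(3) The exact count: 0 of the possible complete orderings are safe sequences.


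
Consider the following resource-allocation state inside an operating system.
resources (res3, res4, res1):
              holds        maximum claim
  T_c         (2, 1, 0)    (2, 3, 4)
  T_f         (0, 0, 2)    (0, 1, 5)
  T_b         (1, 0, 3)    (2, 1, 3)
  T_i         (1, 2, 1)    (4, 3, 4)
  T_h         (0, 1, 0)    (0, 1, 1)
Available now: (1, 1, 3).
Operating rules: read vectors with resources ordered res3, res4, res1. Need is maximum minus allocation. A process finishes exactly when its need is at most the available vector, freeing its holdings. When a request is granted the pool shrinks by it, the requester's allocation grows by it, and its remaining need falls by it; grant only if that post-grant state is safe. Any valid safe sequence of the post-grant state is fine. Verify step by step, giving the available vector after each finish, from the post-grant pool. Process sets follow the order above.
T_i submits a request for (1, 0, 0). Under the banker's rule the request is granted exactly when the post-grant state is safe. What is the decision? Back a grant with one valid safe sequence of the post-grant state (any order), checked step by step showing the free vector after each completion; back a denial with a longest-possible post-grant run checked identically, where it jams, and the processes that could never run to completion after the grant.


GRANT: granting preserves safety; a valid post-grant sequence is T_f, T_h, T_c, T_b, T_i.
Key observation: (0, 1, 3) free after granting still covers T_f first, and each release covers the next.
Verifying the post-grant state step by step:
  pool = (0, 1, 3)
  T_f: need (0, 1, 3) fits (0, 1, 3); releases (0, 0, 2), pool now (0, 1, 5)
  T_h: need (0, 0, 1) fits (0, 1, 5); releases (0, 1, 0), pool now (0, 2, 5)
  T_c: need (0, 2, 4) fits (0, 2, 5); releases (2, 1, 0), pool now (2, 3, 5)
  T_b: need (1, 1, 0) fits (2, 3, 5); releases (1, 0, 3), pool now (3, 3, 8)
  T_i: need (2, 1, 3) fits (3, 3, 8); releases (2, 2, 1), pool now (5, 5, 9)


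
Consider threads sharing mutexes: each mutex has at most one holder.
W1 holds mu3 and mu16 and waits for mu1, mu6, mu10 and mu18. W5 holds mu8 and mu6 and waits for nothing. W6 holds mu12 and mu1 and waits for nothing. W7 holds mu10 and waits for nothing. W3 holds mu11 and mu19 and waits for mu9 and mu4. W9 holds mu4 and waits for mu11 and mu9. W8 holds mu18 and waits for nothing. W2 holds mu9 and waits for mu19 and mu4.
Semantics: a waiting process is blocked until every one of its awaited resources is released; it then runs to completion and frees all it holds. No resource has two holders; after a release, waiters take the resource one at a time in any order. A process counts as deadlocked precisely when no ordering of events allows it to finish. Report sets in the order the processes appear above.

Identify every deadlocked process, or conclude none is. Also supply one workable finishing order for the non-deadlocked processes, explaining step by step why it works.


Deadlocked: W3, W9 and W2.
Key observation: the cycle W3 -> W9 -> W3 can never break — each member waits on the next; W2 is caught in further circular waits.
A valid finishing order for the others: W6, W8, W5, W7, W1.
Check, step by step:
  W6 waits on nothing -> runs at once and releases mu12 and mu1
  W8 waits on nothing -> runs at once and releases mu18
  W5 waits on nothing -> runs at once and releases mu8 and mu6
  W7 waits on nothing -> runs at once and releases mu10
  W1 waits on mu1, mu6, mu10 and mu18 — all released -> runs and releases mu3 and mu16


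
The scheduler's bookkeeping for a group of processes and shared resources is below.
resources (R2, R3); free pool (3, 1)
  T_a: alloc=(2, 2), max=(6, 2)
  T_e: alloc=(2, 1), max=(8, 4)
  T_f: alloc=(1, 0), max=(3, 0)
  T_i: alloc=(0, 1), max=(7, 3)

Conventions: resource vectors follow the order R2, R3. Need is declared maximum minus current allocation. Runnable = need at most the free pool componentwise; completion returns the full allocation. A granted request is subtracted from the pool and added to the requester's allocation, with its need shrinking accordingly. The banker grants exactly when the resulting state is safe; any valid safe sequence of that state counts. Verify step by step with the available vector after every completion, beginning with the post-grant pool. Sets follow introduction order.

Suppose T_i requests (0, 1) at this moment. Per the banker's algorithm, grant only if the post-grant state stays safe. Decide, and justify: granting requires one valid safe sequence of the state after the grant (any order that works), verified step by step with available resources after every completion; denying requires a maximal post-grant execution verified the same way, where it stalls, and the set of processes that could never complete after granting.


DENY — the pretend-granted state is unsafe.
Key observation: after T_f, T_a the pool peaks at (6, 2), and each blocked process is short somewhere: T_e on R3; T_i on R2.
After a pretend grant, a maximal execution: T_f, T_a — then nothing else fits. Check, step by step:
  pool = (3, 0)
  T_f needs (2, 0) <= (3, 0) -> finishes; pool += (1, 0) = (4, 0)
  T_a needs (4, 0) <= (4, 0) -> finishes; pool += (2, 2) = (6, 2)
  T_e still needs (6, 3) but only (6, 2) is free — short on R3
  T_i still needs (7, 1) but only (6, 2) is free — short on R2
Had the request been granted, T_e and T_i could never finish.


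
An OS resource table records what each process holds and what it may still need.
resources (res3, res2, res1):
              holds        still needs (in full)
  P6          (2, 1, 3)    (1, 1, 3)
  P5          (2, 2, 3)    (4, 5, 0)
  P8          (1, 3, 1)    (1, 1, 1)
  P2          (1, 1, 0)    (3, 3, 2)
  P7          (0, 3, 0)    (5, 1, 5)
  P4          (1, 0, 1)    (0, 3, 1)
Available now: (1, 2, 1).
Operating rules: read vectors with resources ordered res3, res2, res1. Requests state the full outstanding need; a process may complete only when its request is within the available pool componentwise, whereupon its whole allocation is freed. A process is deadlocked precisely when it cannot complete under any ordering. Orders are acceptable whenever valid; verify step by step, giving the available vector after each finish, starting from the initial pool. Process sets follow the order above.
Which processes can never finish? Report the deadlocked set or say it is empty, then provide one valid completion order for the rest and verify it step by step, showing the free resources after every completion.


Nothing here is deadlocked.
Key observation: beginning at P8, releases accumulate fast enough that every process eventually fits.
The rest can finish in the order P8, P4, P6, P7, P5, P2. Step-by-step check:
  pool = (1, 2, 1)
  run P8 (needs (1, 1, 1), free (1, 2, 1)); after release of (1, 3, 1) the pool is (2, 5, 2)
  run P4 (needs (0, 3, 1), free (2, 5, 2)); after release of (1, 0, 1) the pool is (3, 5, 3)
  run P6 (needs (1, 1, 3), free (3, 5, 3)); after release of (2, 1, 3) the pool is (5, 6, 6)
  run P7 (needs (5, 1, 5), free (5, 6, 6)); after release of (0, 3, 0) the pool is (5, 9, 6)
  run P5 (needs (4, 5, 0), free (5, 9, 6)); after release of (2, 2, 3) the pool is (7, 11, 9)
  run P2 (needs (3, 3, 2), free (7, 11, 9)); after release of (1, 1, 0) the pool is (8, 12, 9)


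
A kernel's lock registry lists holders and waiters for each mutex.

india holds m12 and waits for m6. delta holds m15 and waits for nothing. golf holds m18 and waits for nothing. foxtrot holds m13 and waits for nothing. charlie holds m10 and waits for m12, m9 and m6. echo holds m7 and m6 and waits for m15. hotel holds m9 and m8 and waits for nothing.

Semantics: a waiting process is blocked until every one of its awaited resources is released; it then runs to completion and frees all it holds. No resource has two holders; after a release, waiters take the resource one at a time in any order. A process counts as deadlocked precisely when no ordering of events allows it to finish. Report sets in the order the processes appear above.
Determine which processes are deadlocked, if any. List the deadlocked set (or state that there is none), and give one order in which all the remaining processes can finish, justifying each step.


The deadlocked set is empty.
Key observation: every chain of waits terminates; starting from the processes that wait on nothing, all the rest unlock in turn.
The rest can finish in the order delta, hotel, echo, india, golf, foxtrot, charlie.
Check, step by step:
  delta waits on nothing -> runs at once and releases m15
  hotel waits on nothing -> runs at once and releases m9 and m8
  run echo (all its waits — m15 — are resolved); releases m7 and m6
  run india (all its waits — m6 — are resolved); releases m12
  golf waits on nothing -> runs at once and releases m18
  foxtrot waits on nothing -> runs at once and releases m13
  run charlie (all its waits — m12, m9 and m6 — are resolved); releases m10


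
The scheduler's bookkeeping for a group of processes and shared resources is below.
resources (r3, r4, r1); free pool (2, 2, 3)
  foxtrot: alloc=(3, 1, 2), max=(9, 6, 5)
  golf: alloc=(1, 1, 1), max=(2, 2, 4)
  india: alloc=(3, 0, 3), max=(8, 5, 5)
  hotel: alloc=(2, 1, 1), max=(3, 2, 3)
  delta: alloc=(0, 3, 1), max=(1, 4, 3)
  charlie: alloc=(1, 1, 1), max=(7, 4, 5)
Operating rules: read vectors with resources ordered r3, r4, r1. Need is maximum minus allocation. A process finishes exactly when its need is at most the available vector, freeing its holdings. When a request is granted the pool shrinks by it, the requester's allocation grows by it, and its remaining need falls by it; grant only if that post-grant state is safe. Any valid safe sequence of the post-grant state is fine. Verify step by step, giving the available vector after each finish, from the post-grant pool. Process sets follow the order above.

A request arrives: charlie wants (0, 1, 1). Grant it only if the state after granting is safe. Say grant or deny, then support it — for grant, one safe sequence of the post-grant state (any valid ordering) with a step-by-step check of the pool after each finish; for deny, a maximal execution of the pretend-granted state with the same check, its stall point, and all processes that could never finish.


GRANT: granting preserves safety; a valid post-grant sequence is delta, golf, hotel, india, foxtrot, charlie.
Key observation: (2, 1, 2) free after granting still covers delta first, and each release covers the next.
Step-by-step check of the post-grant state:
  pool = (2, 1, 2)
  run delta (needs (1, 1, 2), free (2, 1, 2)); after release of (0, 3, 1) the pool is (2, 4, 3)
  run golf (needs (1, 1, 3), free (2, 4, 3)); after release of (1, 1, 1) the pool is (3, 5, 4)
  run hotel (needs (1, 1, 2), free (3, 5, 4)); after release of (2, 1, 1) the pool is (5, 6, 5)
  run india (needs (5, 5, 2), free (5, 6, 5)); after release of (3, 0, 3) the pool is (8, 6, 8)
  run foxtrot (needs (6, 5, 3), free (8, 6, 8)); after release of (3, 1, 2) the pool is (11, 7, 10)
  run charlie (needs (6, 2, 3), free (11, 7, 10)); after release of (1, 2, 2) the pool is (12, 9, 12)


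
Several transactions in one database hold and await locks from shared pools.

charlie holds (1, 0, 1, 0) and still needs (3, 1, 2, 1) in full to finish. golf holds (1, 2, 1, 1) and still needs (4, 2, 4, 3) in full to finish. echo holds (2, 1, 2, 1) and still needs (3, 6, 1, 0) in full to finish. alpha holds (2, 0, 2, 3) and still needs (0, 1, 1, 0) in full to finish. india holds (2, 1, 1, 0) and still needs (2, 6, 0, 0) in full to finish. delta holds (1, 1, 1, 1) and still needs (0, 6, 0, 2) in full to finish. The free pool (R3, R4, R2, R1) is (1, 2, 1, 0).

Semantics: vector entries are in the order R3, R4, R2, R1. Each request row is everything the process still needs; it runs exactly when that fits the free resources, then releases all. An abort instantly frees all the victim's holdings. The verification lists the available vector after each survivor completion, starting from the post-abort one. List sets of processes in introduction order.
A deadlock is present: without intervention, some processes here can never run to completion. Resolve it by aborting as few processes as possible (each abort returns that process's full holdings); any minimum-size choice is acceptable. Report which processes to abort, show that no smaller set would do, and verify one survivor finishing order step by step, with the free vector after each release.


Abort echo and india.
Key observation: the deadlocked delta becomes finishable only because echo and india released (4, 2, 3, 1); it completes at step 4 below.
No one abort is enough; case by case: charlie alone leaves echo blocked (short on R4); golf alone leaves echo blocked (short on R4); echo alone leaves india blocked (short on R4); alpha alone leaves echo blocked (short on R4); india alone leaves echo blocked (short on R4); delta alone leaves echo blocked (short on R4).
One survivor order: alpha, charlie, golf, delta. Check, step by step (post-abort pool first):
  pool = (5, 4, 4, 1)
  run alpha (needs (0, 1, 1, 0), free (5, 4, 4, 1)); after release of (2, 0, 2, 3) the pool is (7, 4, 6, 4)
  run charlie (needs (3, 1, 2, 1), free (7, 4, 6, 4)); after release of (1, 0, 1, 0) the pool is (8, 4, 7, 4)
  run golf (needs (4, 2, 4, 3), free (8, 4, 7, 4)); after release of (1, 2, 1, 1) the pool is (9, 6, 8, 5)
  run delta (needs (0, 6, 0, 2), free (9, 6, 8, 5)); after release of (1, 1, 1, 1) the pool is (10, 7, 9, 6)


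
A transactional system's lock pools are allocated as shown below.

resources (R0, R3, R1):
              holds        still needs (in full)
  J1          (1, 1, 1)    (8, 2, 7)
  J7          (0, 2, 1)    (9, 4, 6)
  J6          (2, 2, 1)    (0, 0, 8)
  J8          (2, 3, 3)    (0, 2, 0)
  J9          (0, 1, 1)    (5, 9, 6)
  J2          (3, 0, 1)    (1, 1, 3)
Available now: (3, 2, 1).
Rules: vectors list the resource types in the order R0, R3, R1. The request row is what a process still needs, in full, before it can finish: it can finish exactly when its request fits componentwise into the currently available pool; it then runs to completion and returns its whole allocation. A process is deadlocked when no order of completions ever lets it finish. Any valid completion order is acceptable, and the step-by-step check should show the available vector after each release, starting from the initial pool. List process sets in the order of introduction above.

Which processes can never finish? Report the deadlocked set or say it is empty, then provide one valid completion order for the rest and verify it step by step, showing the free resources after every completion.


Deadlocked set: J1, J7, J6 and J9.
Key observation: the pool after J8, J2 is (8, 5, 5); every surviving request exceeds it in R1, so progress ends there.
A valid finishing order for the others: J8, J2. Verifying each step:
  pool = (3, 2, 1)
  run J8 (needs (0, 2, 0), free (3, 2, 1)); after release of (2, 3, 3) the pool is (5, 5, 4)
  run J2 (needs (1, 1, 3), free (5, 5, 4)); after release of (3, 0, 1) the pool is (8, 5, 5)
None of the blocked processes ever fits:
  J1 cannot run: need (8, 2, 7) vs free (8, 5, 5) (insufficient R1)
  J7 cannot run: need (9, 4, 6) vs free (8, 5, 5) (insufficient R0 and R1)
  J6 cannot run: need (0, 0, 8) vs free (8, 5, 5) (insufficient R1)
  J9 cannot run: need (5, 9, 6) vs free (8, 5, 5) (insufficient R3 and R1)


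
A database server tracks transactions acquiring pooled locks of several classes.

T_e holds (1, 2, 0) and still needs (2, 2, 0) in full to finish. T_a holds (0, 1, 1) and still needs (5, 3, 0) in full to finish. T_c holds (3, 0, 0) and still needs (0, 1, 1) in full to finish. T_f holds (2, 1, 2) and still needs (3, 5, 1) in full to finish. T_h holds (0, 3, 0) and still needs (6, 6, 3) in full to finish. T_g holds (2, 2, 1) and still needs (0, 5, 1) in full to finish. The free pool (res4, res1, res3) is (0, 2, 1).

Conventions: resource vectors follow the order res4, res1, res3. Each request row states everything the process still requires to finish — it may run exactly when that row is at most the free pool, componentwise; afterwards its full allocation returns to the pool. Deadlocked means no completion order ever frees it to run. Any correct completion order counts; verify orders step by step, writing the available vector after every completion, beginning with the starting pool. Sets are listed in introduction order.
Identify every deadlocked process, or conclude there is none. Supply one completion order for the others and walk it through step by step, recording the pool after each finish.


Deadlocked: T_a, T_f, T_h and T_g.
Key observation: after T_c, T_e the pool peaks at (4, 4, 1), and each blocked process is short somewhere: T_a on res4; T_f on res1; T_h on res4, res1, res3; T_g on res1.
The rest can finish in the order T_c, T_e. Check, step by step:
  pool = (0, 2, 1)
  T_c needs (0, 1, 1) <= (0, 2, 1) -> finishes; pool += (3, 0, 0) = (3, 2, 1)
  T_e needs (2, 2, 0) <= (3, 2, 1) -> finishes; pool += (1, 2, 0) = (4, 4, 1)
The stuck group stays short no matter what:
  T_a still needs (5, 3, 0) but only (4, 4, 1) is free — short on res4
  T_f still needs (3, 5, 1) but only (4, 4, 1) is free — short on res1
  T_h still needs (6, 6, 3) but only (4, 4, 1) is free — short on res4, res1 and res3
  T_g still needs (0, 5, 1) but only (4, 4, 1) is free — short on res1


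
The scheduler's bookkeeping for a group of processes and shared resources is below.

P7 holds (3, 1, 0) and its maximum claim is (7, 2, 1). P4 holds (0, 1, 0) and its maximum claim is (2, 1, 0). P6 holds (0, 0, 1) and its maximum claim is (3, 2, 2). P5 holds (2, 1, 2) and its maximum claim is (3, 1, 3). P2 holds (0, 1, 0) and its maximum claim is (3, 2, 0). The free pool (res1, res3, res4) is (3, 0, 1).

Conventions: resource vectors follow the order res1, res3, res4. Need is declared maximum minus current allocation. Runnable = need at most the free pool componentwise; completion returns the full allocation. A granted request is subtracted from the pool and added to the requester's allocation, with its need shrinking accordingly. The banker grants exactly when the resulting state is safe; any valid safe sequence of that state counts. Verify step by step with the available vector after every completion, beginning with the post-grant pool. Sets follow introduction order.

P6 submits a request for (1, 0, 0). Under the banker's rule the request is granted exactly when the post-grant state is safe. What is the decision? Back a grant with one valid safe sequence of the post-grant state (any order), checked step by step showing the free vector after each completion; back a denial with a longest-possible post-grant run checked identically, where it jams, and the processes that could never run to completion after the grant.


GRANT. The post-grant state is safe; one safe sequence: P4, P5, P6, P7, P2.
Key observation: (2, 0, 1) free after granting still covers P4 first, and each release covers the next.
Step-by-step check of the post-grant state:
  pool = (2, 0, 1)
  P4 needs (2, 0, 0) <= (2, 0, 1) -> finishes; pool += (0, 1, 0) = (2, 1, 1)
  P5 needs (1, 0, 1) <= (2, 1, 1) -> finishes; pool += (2, 1, 2) = (4, 2, 3)
  P6 needs (2, 2, 1) <= (4, 2, 3) -> finishes; pool += (1, 0, 1) = (5, 2, 4)
  P7 needs (4, 1, 1) <= (5, 2, 4) -> finishes; pool += (3, 1, 0) = (8, 3, 4)
  P2 needs (3, 1, 0) <= (8, 3, 4) -> finishes; pool += (0, 1, 0) = (8, 4, 4)


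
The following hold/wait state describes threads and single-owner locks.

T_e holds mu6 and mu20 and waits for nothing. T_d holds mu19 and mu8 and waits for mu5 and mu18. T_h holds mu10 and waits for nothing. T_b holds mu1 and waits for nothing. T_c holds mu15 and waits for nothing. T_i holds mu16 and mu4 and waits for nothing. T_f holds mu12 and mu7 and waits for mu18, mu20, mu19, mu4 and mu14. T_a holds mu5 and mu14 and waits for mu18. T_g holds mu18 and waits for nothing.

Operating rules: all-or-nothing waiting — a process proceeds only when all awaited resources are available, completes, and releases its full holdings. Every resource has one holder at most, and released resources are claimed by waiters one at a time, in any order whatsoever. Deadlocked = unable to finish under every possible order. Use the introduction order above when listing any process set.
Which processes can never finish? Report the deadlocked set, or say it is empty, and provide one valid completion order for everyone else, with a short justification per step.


The deadlocked set is empty.
Key observation: every chain of waits terminates; starting from the processes that wait on nothing, all the rest unlock in turn.
The rest can finish in the order T_g, T_c, T_a, T_i, T_h, T_e, T_d, T_f, T_b.
Verifying each step:
  T_g waits on nothing -> runs at once and releases mu18
  T_c waits on nothing -> runs at once and releases mu15
  T_a: everything it awaited (mu18) is free; runs, freeing mu5 and mu14
  T_i waits on nothing -> runs at once and releases mu16 and mu4
  T_h waits on nothing -> runs at once and releases mu10
  T_e waits on nothing -> runs at once and releases mu6 and mu20
  T_d: everything it awaited (mu5 and mu18) is free; runs, freeing mu19 and mu8
  T_f: everything it awaited (mu18, mu20, mu19, mu4 and mu14) is free; runs, freeing mu12 and mu7
  T_b waits on nothing -> runs at once and releases mu1


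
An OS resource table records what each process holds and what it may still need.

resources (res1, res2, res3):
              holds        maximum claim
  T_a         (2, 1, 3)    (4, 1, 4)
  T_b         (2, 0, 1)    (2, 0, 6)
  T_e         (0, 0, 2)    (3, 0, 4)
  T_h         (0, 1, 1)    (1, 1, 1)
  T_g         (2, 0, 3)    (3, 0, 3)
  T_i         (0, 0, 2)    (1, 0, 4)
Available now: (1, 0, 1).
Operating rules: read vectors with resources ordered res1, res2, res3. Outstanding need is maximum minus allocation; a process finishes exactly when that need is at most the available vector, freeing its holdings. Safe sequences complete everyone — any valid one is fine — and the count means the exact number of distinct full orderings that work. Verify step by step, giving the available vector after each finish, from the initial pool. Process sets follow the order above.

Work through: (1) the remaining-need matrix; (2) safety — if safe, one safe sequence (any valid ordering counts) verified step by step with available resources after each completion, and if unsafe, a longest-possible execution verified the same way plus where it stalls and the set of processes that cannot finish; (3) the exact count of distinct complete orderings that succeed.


(1) Remaining need (order res1, res2, res3):
  T_a: (2, 0, 1)
  T_b: (0, 0, 5)
  T_e: (3, 0, 2)
  T_h: (1, 0, 0)
  T_g: (1, 0, 0)
  T_i: (1, 0, 2)
(2) SAFE, for example via the order T_h, T_g, T_a, T_e, T_i, T_b.
Key observation: the order's first zero-slack moment is T_h ((1, 0, 0) needed, (1, 0, 1) free — a requested resource with nothing to spare).
Verifying each step:
  pool = (1, 0, 1)
  T_h: need (1, 0, 0) fits (1, 0, 1); releases (0, 1, 1), pool now (1, 1, 2)
  T_g: need (1, 0, 0) fits (1, 1, 2); releases (2, 0, 3), pool now (3, 1, 5)
  T_a: need (2, 0, 1) fits (3, 1, 5); releases (2, 1, 3), pool now (5, 2, 8)
  T_e: need (3, 0, 2) fits (5, 2, 8); releases (0, 0, 2), pool now (5, 2, 10)
  T_i: need (1, 0, 2) fits (5, 2, 10); releases (0, 0, 2), pool now (5, 2, 12)
  T_b: need (0, 0, 5) fits (5, 2, 12); releases (2, 0, 1), pool now (7, 2, 13)
(3) Exactly 126 of the possible complete orderings are safe sequences.
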